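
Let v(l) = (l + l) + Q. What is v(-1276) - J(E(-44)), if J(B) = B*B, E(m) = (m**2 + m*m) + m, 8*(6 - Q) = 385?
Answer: -117249425/8 ≈ -1.4656e+7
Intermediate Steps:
Q = -337/8 (Q = 6 - 1/8*385 = 6 - 385/8 = -337/8 ≈ -42.125)
E(m) = m + 2*m**2 (E(m) = (m**2 + m**2) + m = 2*m**2 + m = m + 2*m**2)
J(B) = B**2
v(l) = -337/8 + 2*l (v(l) = (l + l) - 337/8 = 2*l - 337/8 = -337/8 + 2*l)
v(-1276) - J(E(-44)) = (-337/8 + 2*(-1276)) - (-44*(1 + 2*(-44)))**2 = (-337/8 - 2552) - (-44*(1 - 88))**2 = -20753/8 - (-44*(-87))**2 = -20753/8 - 1*3828**2 = -20753/8 - 1*14653584 = -20753/8 - 14653584 = -117249425/8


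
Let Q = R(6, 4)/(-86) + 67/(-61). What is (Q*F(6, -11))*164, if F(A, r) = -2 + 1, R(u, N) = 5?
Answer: 497494/2623 ≈ 189.67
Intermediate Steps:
F(A, r) = -1
Q = -6067/5246 (Q = 5/(-86) + 67/(-61) = 5*(-1/86) + 67*(-1/61) = -5/86 - 67/61 = -6067/5246 ≈ -1.1565)
(Q*F(6, -11))*164 = -6067/5246*(-1)*164 = (6067/5246)*164 = 497494/2623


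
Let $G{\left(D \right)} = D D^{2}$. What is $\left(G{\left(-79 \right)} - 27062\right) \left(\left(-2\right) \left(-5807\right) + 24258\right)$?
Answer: $-18657063072$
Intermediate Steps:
$G{\left(D \right)} = D^{3}$
$\left(G{\left(-79 \right)} - 27062\right) \left(\left(-2\right) \left(-5807\right) + 24258\right) = \left(\left(-79\right)^{3} - 27062\right) \left(\left(-2\right) \left(-5807\right) + 24258\right) = \left(-493039 - 27062\right) \left(11614 + 24258\right) = \left(-520101\right) 35872 = -18657063072$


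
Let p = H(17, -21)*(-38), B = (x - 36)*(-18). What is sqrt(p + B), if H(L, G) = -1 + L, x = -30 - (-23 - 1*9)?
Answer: 2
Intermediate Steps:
x = 2 (x = -30 - (-23 - 9) = -30 - 1*(-32) = -30 + 32 = 2)
B = 612 (B = (2 - 36)*(-18) = -34*(-18) = 612)
p = -608 (p = (-1 + 17)*(-38) = 16*(-38) = -608)
sqrt(p + B) = sqrt(-608 + 612) = sqrt(4) = 2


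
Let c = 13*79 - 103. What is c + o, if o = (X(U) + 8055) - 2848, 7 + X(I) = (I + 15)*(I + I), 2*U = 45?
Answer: 15623/2 ≈ 7811.5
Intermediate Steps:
U = 45/2 (U = (½)*45 = 45/2 ≈ 22.500)
X(I) = -7 + 2*I*(15 + I) (X(I) = -7 + (I + 15)*(I + I) = -7 + (15 + I)*(2*I) = -7 + 2*I*(15 + I))
o = 13775/2 (o = ((-7 + 2*(45/2)² + 30*(45/2)) + 8055) - 2848 = ((-7 + 2*(2025/4) + 675) + 8055) - 2848 = ((-7 + 2025/2 + 675) + 8055) - 2848 = (3361/2 + 8055) - 2848 = 19471/2 - 2848 = 13775/2 ≈ 6887.5)
c = 924 (c = 1027 - 103 = 924)
c + o = 924 + 13775/2 = 15623/2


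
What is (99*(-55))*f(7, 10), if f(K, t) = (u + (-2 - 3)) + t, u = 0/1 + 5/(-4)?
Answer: -81675/4 ≈ -20419.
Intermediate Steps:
u = -5/4 (u = 0*1 + 5*(-¼) = 0 - 5/4 = -5/4 ≈ -1.2500)
f(K, t) = -25/4 + t (f(K, t) = (-5/4 + (-2 - 3)) + t = (-5/4 - 5) + t = -25/4 + t)
(99*(-55))*f(7, 10) = (99*(-55))*(-25/4 + 10) = -5445*15/4 = -81675/4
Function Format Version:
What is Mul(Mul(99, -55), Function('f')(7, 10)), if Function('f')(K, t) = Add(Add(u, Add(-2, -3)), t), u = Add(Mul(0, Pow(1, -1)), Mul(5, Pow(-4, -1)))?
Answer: Rational(-81675, 4) ≈ -20419.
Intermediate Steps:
u = Rational(-5, 4) (u = Add(Mul(0, 1), Mul(5, Rational(-1, 4))) = Add(0, Rational(-5, 4)) = Rational(-5, 4) ≈ -1.2500)
Function('f')(K, t) = Add(Rational(-25, 4), t) (Function('f')(K, t) = Add(Add(Rational(-5, 4), Add(-2, -3)), t) = Add(Add(Rational(-5, 4), -5), t) = Add(Rational(-25, 4), t))
Mul(Mul(99, -55), Function('f')(7, 10)) = Mul(Mul(99, -55), Add(Rational(-25, 4), 10)) = Mul(-5445, Rational(15, 4)) = Rational(-81675, 4)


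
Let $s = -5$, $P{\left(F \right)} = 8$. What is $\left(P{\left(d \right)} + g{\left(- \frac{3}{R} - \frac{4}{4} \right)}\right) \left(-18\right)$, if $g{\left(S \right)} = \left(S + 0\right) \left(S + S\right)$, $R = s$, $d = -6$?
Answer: $- \frac{3744}{25} \approx -149.76$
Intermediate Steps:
$R = -5$
$g{\left(S \right)} = 2 S^{2}$ ($g{\left(S \right)} = S 2 S = 2 S^{2}$)
$\left(P{\left(d \right)} + g{\left(- \frac{3}{R} - \frac{4}{4} \right)}\right) \left(-18\right) = \left(8 + 2 \left(- \frac{3}{-5} - \frac{4}{4}\right)^{2}\right) \left(-18\right) = \left(8 + 2 \left(\left(-3\right) \left(- \frac{1}{5}\right) - 1\right)^{2}\right) \left(-18\right) = \left(8 + 2 \left(\frac{3}{5} - 1\right)^{2}\right) \left(-18\right) = \left(8 + 2 \left(- \frac{2}{5}\right)^{2}\right) \left(-18\right) = \left(8 + 2 \cdot \frac{4}{25}\right) \left(-18\right) = \left(8 + \frac{8}{25}\right) \left(-18\right) = \frac{208}{25} \left(-18\right) = - \frac{3744}{25}$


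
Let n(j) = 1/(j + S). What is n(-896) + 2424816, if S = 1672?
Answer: 1881657217/776 ≈ 2.4248e+6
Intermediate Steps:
n(j) = 1/(1672 + j) (n(j) = 1/(j + 1672) = 1/(1672 + j))
n(-896) + 2424816 = 1/(1672 - 896) + 2424816 = 1/776 + 2424816 = 1881657217/776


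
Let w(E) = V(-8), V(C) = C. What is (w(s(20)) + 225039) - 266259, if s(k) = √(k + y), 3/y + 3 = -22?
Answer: -41228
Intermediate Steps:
y = -3/25 (y = 3/(-3 - 22) = 3/(-25) = 3*(-1/25) = -3/25 ≈ -0.12000)
s(k) = √(-3/25 + k) (s(k) = √(k - 3/25) = √(-3/25 + k))
w(E) = -8
(w(s(20)) + 225039) - 266259 = (-8 + 225039) - 266259 = 225031 - 266259 = -41228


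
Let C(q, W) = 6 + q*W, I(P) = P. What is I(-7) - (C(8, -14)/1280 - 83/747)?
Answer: -39203/5760 ≈ -6.8061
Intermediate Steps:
C(q, W) = 6 + W*q
I(-7) - (C(8, -14)/1280 - 83/747) = -7 - ((6 - 14*8)/1280 - 83/747) = -7 - ((6 - 112)*(1/1280) - 83*1/747) = -7 - (-106*1/1280 - ⅑) = -7 - (-53/640 - ⅑) = -7 - 1*(-1117/5760) = -7 + 1117/5760 = -39203/5760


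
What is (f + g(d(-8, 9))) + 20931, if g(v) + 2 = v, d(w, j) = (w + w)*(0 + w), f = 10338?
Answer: 31395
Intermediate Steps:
d(w, j) = 2*w**2 (d(w, j) = (2*w)*w = 2*w**2)
g(v) = -2 + v
(f + g(d(-8, 9))) + 20931 = (10338 + (-2 + 2*(-8)**2)) + 20931 = (10338 + (-2 + 2*64)) + 20931 = (10338 + (-2 + 128)) + 20931 = (10338 + 126) + 20931 = 10464 + 20931 = 31395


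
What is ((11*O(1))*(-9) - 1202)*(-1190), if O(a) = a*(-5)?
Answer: 841330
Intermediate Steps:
O(a) = -5*a
((11*O(1))*(-9) - 1202)*(-1190) = ((11*(-5*1))*(-9) - 1202)*(-1190) = ((11*(-5))*(-9) - 1202)*(-1190) = (-55*(-9) - 1202)*(-1190) = (495 - 1202)*(-1190) = -707*(-1190) = 841330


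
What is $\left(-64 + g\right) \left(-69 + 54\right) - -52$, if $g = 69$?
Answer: $-23$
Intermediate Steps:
$\left(-64 + g\right) \left(-69 + 54\right) - -52 = \left(-64 + 69\right) \left(-69 + 54\right) - -52 = 5 \left(-15\right) + 52 = -75 + 52 = -23$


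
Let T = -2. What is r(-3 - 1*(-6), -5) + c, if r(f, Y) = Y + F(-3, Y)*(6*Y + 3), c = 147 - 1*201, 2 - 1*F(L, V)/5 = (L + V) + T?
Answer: -1679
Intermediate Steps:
F(L, V) = 20 - 5*L - 5*V (F(L, V) = 10 - 5*((L + V) - 2) = 10 - 5*(-2 + L + V) = 10 + (10 - 5*L - 5*V) = 20 - 5*L - 5*V)
c = -54 (c = 147 - 201 = -54)
r(f, Y) = Y + (3 + 6*Y)*(35 - 5*Y) (r(f, Y) = Y + (20 - 5*(-3) - 5*Y)*(6*Y + 3) = Y + (20 + 15 - 5*Y)*(3 + 6*Y) = Y + (35 - 5*Y)*(3 + 6*Y) = Y + (3 + 6*Y)*(35 - 5*Y))
r(-3 - 1*(-6), -5) + c = (105 - 30*(-5)² + 196*(-5)) - 54 = (105 - 30*25 - 980) - 54 = (105 - 750 - 980) - 54 = -1625 - 54 = -1679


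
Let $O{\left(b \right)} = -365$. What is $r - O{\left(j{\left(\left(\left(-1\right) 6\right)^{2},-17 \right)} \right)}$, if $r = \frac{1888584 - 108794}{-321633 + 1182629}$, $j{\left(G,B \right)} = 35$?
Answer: $\frac{158021665}{430498} \approx 367.07$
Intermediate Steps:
$r = \frac{889895}{430498}$ ($r = \frac{1779790}{860996} = 1779790 \cdot \frac{1}{860996} = \frac{889895}{430498} \approx 2.0671$)
$r - O{\left(j{\left(\left(\left(-1\right) 6\right)^{2},-17 \right)} \right)} = \frac{889895}{430498} - -365 = \frac{889895}{430498} + 365 = \frac{158021665}{430498}$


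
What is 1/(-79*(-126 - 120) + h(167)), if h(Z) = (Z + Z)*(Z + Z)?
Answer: 1/130990 ≈ 7.6342e-6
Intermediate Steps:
h(Z) = 4*Z² (h(Z) = (2*Z)*(2*Z) = 4*Z²)
1/(-79*(-126 - 120) + h(167)) = 1/(-79*(-126 - 120) + 4*167²) = 1/(-79*(-246) + 4*27889) = 1/(19434 + 111556) = 1/130990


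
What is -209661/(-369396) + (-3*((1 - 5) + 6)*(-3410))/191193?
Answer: 5293728637/7847325492 ≈ 0.67459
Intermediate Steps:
-209661/(-369396) + (-3*((1 - 5) + 6)*(-3410))/191193 = -209661*(-1/369396) + (-3*(-4 + 6)*(-3410))*(1/191193) = 69887/123132 + (-3*2*(-3410))*(1/191193) = 69887/123132 - 6*(-3410)*(1/191193) = 69887/123132 + 20460*(1/191193) = 69887/123132 + 6820/63731 = 5293728637/7847325492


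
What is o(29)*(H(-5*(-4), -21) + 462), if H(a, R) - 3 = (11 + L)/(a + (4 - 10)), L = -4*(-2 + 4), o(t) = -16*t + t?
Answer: -2833155/14 ≈ -2.0237e+5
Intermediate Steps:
o(t) = -15*t
L = -8 (L = -4*2 = -8)
H(a, R) = 3 + 3/(-6 + a) (H(a, R) = 3 + (11 - 8)/(a + (4 - 10)) = 3 + 3/(a - 6) = 3 + 3/(-6 + a))
o(29)*(H(-5*(-4), -21) + 462) = (-15*29)*(3*(-5 - 5*(-4))/(-6 - 5*(-4)) + 462) = -435*(3*(-5 + 20)/(-6 + 20) + 462) = -435*(3*15/14 + 462) = -435*(3*(1/14)*15 + 462) = -435*(45/14 + 462) = -435*6513/14 = -2833155/14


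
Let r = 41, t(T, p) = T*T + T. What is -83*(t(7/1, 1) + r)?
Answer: -8051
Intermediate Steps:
t(T, p) = T + T² (t(T, p) = T² + T = T + T²)
-83*(t(7/1, 1) + r) = -83*((7/1)*(1 + 7/1) + 41) = -83*((7*1)*(1 + 7*1) + 41) = -83*(7*(1 + 7) + 41) = -83*(7*8 + 41) = -83*(56 + 41) = -83*97 = -8051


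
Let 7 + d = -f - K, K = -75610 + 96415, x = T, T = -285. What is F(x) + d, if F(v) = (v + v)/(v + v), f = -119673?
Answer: 98862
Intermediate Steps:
x = -285
F(v) = 1 (F(v) = (2*v)/((2*v)) = (2*v)*(1/(2*v)) = 1)
K = 20805
d = 98861 (d = -7 + (-1*(-119673) - 1*20805) = -7 + (119673 - 20805) = -7 + 98868 = 98861)
F(x) + d = 1 + 98861 = 98862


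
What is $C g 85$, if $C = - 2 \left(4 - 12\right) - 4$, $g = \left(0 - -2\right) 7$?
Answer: $14280$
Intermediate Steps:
$g = 14$ ($g = \left(0 + 2\right) 7 = 2 \cdot 7 = 14$)
$C = 12$ ($C = - 2 \left(4 - 12\right) - 4 = \left(-2\right) \left(-8\right) - 4 = 16 - 4 = 12$)
$C g 85 = 12 \cdot 14 \cdot 85 = 168 \cdot 85 = 14280$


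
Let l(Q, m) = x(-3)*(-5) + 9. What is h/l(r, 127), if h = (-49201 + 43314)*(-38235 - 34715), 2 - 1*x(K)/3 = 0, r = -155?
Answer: -61350950/3 ≈ -2.0450e+7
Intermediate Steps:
x(K) = 6 (x(K) = 6 - 3*0 = 6 + 0 = 6)
h = 429456650 (h = -5887*(-72950) = 429456650)
l(Q, m) = -21 (l(Q, m) = 6*(-5) + 9 = -30 + 9 = -21)
h/l(r, 127) = 429456650/(-21) = 429456650*(-1/21) = -61350950/3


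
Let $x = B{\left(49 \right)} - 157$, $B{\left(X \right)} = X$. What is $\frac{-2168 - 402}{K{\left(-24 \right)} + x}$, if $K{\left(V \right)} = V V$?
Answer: $- \frac{1285}{234} \approx -5.4915$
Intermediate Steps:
$x = -108$ ($x = 49 - 157 = -108$)
$K{\left(V \right)} = V^{2}$
$\frac{-2168 - 402}{K{\left(-24 \right)} + x} = \frac{-2168 - 402}{\left(-24\right)^{2} - 108} = - \frac{2570}{576 - 108} = - \frac{2570}{468} = \left(-2570\right) \frac{1}{468} = - \frac{1285}{234}$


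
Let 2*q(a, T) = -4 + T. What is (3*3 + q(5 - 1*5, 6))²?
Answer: 100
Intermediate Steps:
q(a, T) = -2 + T/2 (q(a, T) = (-4 + T)/2 = -2 + T/2)
(3*3 + q(5 - 1*5, 6))² = (3*3 + (-2 + (½)*6))² = (9 + (-2 + 3))² = (9 + 1)² = 10² = 100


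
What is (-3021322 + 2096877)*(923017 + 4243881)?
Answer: -4776513021610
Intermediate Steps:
(-3021322 + 2096877)*(923017 + 4243881) = -924445*5166898 = -4776513021610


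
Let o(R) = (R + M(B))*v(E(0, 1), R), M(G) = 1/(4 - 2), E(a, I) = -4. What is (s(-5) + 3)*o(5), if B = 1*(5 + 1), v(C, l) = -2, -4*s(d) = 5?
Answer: -77/4 ≈ -19.250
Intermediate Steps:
s(d) = -5/4 (s(d) = -¼*5 = -5/4)
B = 6 (B = 1*6 = 6)
M(G) = ½ (M(G) = 1/2 = ½)
o(R) = -1 - 2*R (o(R) = (R + ½)*(-2) = (½ + R)*(-2) = -1 - 2*R)
(s(-5) + 3)*o(5) = (-5/4 + 3)*(-1 - 2*5) = 7*(-1 - 10)/4 = (7/4)*(-11) = -77/4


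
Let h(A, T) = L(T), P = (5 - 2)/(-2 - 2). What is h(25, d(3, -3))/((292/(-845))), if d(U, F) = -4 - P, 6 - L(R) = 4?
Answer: -845/146 ≈ -5.7877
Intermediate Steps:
P = -3/4 (P = 3/(-4) = 3*(-1/4) = -3/4 ≈ -0.75000)
L(R) = 2 (L(R) = 6 - 1*4 = 6 - 4 = 2)
d(U, F) = -13/4 (d(U, F) = -4 - 1*(-3/4) = -4 + 3/4 = -13/4)
h(A, T) = 2
h(25, d(3, -3))/((292/(-845))) = 2/((292/(-845))) = 2/((292*(-1/845))) = 2/(-292/845) = 2*(-845/292) = -845/146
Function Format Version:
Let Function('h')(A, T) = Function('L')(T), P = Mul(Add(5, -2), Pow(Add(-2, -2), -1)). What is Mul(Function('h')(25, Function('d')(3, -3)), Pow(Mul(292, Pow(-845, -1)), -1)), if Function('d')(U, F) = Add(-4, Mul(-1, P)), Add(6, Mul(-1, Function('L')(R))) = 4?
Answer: Rational(-845, 146) ≈ -5.7877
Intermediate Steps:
P = Rational(-3, 4) (P = Mul(3, Pow(-4, -1)) = Mul(3, Rational(-1, 4)) = Rational(-3, 4) ≈ -0.75000)
Function('L')(R) = 2 (Function('L')(R) = Add(6, Mul(-1, 4)) = Add(6, -4) = 2)
Function('d')(U, F) = Rational(-13, 4) (Function('d')(U, F) = Add(-4, Mul(-1, Rational(-3, 4))) = Add(-4, Rational(3, 4)) = Rational(-13, 4))
Function('h')(A, T) = 2
Mul(Function('h')(25, Function('d')(3, -3)), Pow(Mul(292, Pow(-845, -1)), -1)) = Mul(2, Pow(Mul(292, Pow(-845, -1)), -1)) = Mul(2, Pow(Mul(292, Rational(-1, 845)), -1)) = Mul(2, Pow(Rational(-292, 845), -1)) = Mul(2, Rational(-845, 292)) = Rational(-845, 146)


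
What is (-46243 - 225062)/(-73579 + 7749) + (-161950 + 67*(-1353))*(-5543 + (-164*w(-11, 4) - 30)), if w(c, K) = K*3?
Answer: 25079441334667/13166 ≈ 1.9049e+9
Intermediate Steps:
w(c, K) = 3*K
(-46243 - 225062)/(-73579 + 7749) + (-161950 + 67*(-1353))*(-5543 + (-164*w(-11, 4) - 30)) = (-46243 - 225062)/(-73579 + 7749) + (-161950 + 67*(-1353))*(-5543 + (-492*4 - 30)) = -271305/(-65830) + (-161950 - 90651)*(-5543 + (-164*12 - 30)) = -271305*(-1/65830) - 252601*(-5543 + (-1968 - 30)) = 54261/13166 - 252601*(-5543 - 1998) = 54261/13166 - 252601*(-7541) = 54261/13166 + 1904864141 = 25079441334667/13166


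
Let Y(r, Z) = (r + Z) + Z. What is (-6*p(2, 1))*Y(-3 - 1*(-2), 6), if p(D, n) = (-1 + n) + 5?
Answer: -330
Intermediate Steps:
p(D, n) = 4 + n
Y(r, Z) = r + 2*Z (Y(r, Z) = (Z + r) + Z = r + 2*Z)
(-6*p(2, 1))*Y(-3 - 1*(-2), 6) = (-6*(4 + 1))*((-3 - 1*(-2)) + 2*6) = (-6*5)*((-3 + 2) + 12) = -30*(-1 + 12) = -30*11 = -330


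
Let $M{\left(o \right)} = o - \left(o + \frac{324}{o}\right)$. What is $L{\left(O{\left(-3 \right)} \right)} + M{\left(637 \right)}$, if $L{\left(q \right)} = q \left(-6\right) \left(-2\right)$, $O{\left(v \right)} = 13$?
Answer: $\frac{99048}{637} \approx 155.49$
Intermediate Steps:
$M{\left(o \right)} = - \frac{324}{o}$ ($M{\left(o \right)} = o - \left(o + \frac{324}{o}\right) = - \frac{324}{o}$)
$L{\left(q \right)} = 12 q$ ($L{\left(q \right)} = - 6 q \left(-2\right) = 12 q$)
$L{\left(O{\left(-3 \right)} \right)} + M{\left(637 \right)} = 12 \cdot 13 - \frac{324}{637} = 156 - \frac{324}{637} = \frac{99048}{637}$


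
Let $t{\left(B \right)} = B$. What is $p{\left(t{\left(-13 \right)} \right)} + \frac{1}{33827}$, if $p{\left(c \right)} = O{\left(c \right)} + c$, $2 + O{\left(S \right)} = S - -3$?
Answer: $- \frac{845674}{33827} \approx -25.0$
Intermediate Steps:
$O{\left(S \right)} = 1 + S$ ($O{\left(S \right)} = -2 + \left(S - -3\right) = -2 + \left(S + 3\right) = -2 + \left(3 + S\right) = 1 + S$)
$p{\left(c \right)} = 1 + 2 c$ ($p{\left(c \right)} = \left(1 + c\right) + c = 1 + 2 c$)
$p{\left(t{\left(-13 \right)} \right)} + \frac{1}{33827} = \left(1 + 2 \left(-13\right)\right) + \frac{1}{33827} = \left(1 - 26\right) + \frac{1}{33827} = -25 + \frac{1}{33827} = - \frac{845674}{33827}$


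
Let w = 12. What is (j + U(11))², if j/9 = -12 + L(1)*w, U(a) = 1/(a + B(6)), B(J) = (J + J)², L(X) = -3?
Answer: 4483507681/24025 ≈ 1.8662e+5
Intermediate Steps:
B(J) = 4*J² (B(J) = (2*J)² = 4*J²)
U(a) = 1/(144 + a) (U(a) = 1/(a + 4*6²) = 1/(a + 4*36) = 1/(a + 144) = 1/(144 + a))
j = -432 (j = 9*(-12 - 3*12) = 9*(-12 - 36) = 9*(-48) = -432)
(j + U(11))² = (-432 + 1/(144 + 11))² = (-432 + 1/155)² = (-66959/155)² = 4483507681/24025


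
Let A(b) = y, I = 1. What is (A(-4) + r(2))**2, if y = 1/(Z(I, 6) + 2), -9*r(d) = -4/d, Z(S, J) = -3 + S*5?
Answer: 289/1296 ≈ 0.22299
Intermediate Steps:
Z(S, J) = -3 + 5*S
r(d) = 4/(9*d) (r(d) = -(-4)/(9*d) = 4/(9*d))
y = 1/4 (y = 1/((-3 + 5*1) + 2) = 1/((-3 + 5) + 2) = 1/(2 + 2) = 1/4 ≈ 0.25000)
A(b) = 1/4
(A(-4) + r(2))**2 = (1/4 + (4/9)/2)**2 = (1/4 + (4/9)*(1/2))**2 = (1/4 + 2/9)**2 = (17/36)**2 = 289/1296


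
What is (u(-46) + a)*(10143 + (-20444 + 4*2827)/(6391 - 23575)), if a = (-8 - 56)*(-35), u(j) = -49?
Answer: 23869089223/1074 ≈ 2.2224e+7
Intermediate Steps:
a = 2240 (a = -64*(-35) = 2240)
(u(-46) + a)*(10143 + (-20444 + 4*2827)/(6391 - 23575)) = (-49 + 2240)*(10143 + (-20444 + 4*2827)/(6391 - 23575)) = 2191*(10143 + (-20444 + 11308)/(-17184)) = 2191*(10143 - 9136*(-1/17184)) = 2191*(10143 + 571/1074) = 2191*(10894153/1074) = 23869089223/1074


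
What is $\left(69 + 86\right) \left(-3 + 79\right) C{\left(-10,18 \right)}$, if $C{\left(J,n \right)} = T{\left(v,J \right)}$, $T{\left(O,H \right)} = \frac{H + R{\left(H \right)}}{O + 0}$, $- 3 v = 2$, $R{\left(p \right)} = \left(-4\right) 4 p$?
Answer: $-2650500$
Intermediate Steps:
$R{\left(p \right)} = - 16 p$
$v = - \frac{2}{3}$ ($v = \left(- \frac{1}{3}\right) 2 = - \frac{2}{3} \approx -0.66667$)
$T{\left(O,H \right)} = - \frac{15 H}{O}$ ($T{\left(O,H \right)} = \frac{H - 16 H}{O + 0} = \frac{\left(-15\right) H}{O} = - \frac{15 H}{O}$)
$C{\left(J,n \right)} = \frac{45 J}{2}$ ($C{\left(J,n \right)} = - \frac{15 J}{- \frac{2}{3}} = \left(-15\right) J \left(- \frac{3}{2}\right) = \frac{45 J}{2}$)
$\left(69 + 86\right) \left(-3 + 79\right) C{\left(-10,18 \right)} = \left(69 + 86\right) \left(-3 + 79\right) \frac{45}{2} \left(-10\right) = 155 \cdot 76 \left(-225\right) = 11780 \left(-225\right) = -2650500$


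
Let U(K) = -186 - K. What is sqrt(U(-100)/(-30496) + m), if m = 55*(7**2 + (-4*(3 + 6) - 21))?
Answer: 3*I*sqrt(710416709)/3812 ≈ 20.976*I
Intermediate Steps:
m = -440 (m = 55*(49 + (-4*9 - 21)) = 55*(49 + (-36 - 21)) = 55*(49 - 57) = 55*(-8) = -440)
sqrt(U(-100)/(-30496) + m) = sqrt((-186 - 1*(-100))/(-30496) - 440) = sqrt((-186 + 100)*(-1/30496) - 440) = sqrt(-86*(-1/30496) - 440) = sqrt(43/15248 - 440) = sqrt(-6709077/15248) = 3*I*sqrt(710416709)/3812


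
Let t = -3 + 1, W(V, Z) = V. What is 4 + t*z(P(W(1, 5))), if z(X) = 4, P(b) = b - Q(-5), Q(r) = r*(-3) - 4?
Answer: -4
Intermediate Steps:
Q(r) = -4 - 3*r (Q(r) = -3*r - 4 = -4 - 3*r)
P(b) = -11 + b (P(b) = b - (-4 - 3*(-5)) = b - (-4 + 15) = b - 1*11 = b - 11 = -11 + b)
t = -2
4 + t*z(P(W(1, 5))) = 4 - 2*4 = 4 - 8 = -4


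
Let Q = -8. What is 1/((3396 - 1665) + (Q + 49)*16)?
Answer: 1/2387 ≈ 0.00041894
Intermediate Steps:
1/((3396 - 1665) + (Q + 49)*16) = 1/((3396 - 1665) + (-8 + 49)*16) = 1/(1731 + 41*16) = 1/(1731 + 656) = 1/2387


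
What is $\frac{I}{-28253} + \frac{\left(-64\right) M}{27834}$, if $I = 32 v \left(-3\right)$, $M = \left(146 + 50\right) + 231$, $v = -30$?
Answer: $- \frac{426129952}{393197001} \approx -1.0838$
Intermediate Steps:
$M = 427$ ($M = 196 + 231 = 427$)
$I = 2880$ ($I = 32 \left(-30\right) \left(-3\right) = \left(-960\right) \left(-3\right) = 2880$)
$\frac{I}{-28253} + \frac{\left(-64\right) M}{27834} = \frac{2880}{-28253} + \frac{\left(-64\right) 427}{27834} = 2880 \left(- \frac{1}{28253}\right) - \frac{13664}{13917} = - \frac{2880}{28253} - \frac{13664}{13917} = - \frac{426129952}{393197001}$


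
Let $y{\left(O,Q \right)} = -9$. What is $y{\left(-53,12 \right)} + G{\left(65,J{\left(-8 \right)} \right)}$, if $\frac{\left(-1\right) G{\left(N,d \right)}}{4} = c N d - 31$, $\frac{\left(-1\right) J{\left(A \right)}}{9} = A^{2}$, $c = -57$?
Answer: $-8536205$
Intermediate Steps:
$J{\left(A \right)} = - 9 A^{2}$
$G{\left(N,d \right)} = 124 + 228 N d$ ($G{\left(N,d \right)} = - 4 \left(- 57 N d - 31\right) = - 4 \left(-31 - 57 N d\right) = 124 + 228 N d$)
$y{\left(-53,12 \right)} + G{\left(65,J{\left(-8 \right)} \right)} = -9 + \left(124 + 228 \cdot 65 \left(- 9 \left(-8\right)^{2}\right)\right) = -9 + \left(124 + 228 \cdot 65 \left(\left(-9\right) 64\right)\right) = -9 + \left(124 + 228 \cdot 65 \left(-576\right)\right) = -9 + \left(124 - 8536320\right) = -9 - 8536196 = -8536205$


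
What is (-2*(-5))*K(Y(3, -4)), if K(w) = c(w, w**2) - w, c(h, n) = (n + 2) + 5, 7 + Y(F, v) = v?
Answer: 1390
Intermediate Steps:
Y(F, v) = -7 + v
c(h, n) = 7 + n (c(h, n) = (2 + n) + 5 = 7 + n)
K(w) = 7 + w**2 - w (K(w) = (7 + w**2) - w = 7 + w**2 - w)
(-2*(-5))*K(Y(3, -4)) = (-2*(-5))*(7 + (-7 - 4)**2 - (-7 - 4)) = 10*(7 + (-11)**2 - 1*(-11)) = 10*(7 + 121 + 11) = 10*139 = 1390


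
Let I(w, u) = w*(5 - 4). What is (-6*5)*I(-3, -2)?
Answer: 90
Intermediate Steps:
I(w, u) = w (I(w, u) = w*1 = w)
(-6*5)*I(-3, -2) = -6*5*(-3) = -30*(-3) = 90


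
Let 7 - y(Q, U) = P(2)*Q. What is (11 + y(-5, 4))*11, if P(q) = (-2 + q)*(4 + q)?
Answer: 198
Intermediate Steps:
y(Q, U) = 7 (y(Q, U) = 7 - (-8 + 2² + 2*2)*Q = 7 - (-8 + 4 + 4)*Q = 7 - 0*Q = 7 - 1*0 = 7 + 0 = 7)
(11 + y(-5, 4))*11 = (11 + 7)*11 = 18*11 = 198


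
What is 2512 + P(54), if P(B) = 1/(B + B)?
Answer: 271297/108 ≈ 2512.0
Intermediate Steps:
P(B) = 1/(2*B)
2512 + P(54) = 2512 + (½)/54 = 2512 + (½)*(1/54) = 2512 + 1/108 = 271297/108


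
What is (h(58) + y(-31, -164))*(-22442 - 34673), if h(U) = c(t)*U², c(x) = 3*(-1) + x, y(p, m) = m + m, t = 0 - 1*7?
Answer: 1940082320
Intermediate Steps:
t = -7 (t = 0 - 7 = -7)
y(p, m) = 2*m
c(x) = -3 + x
h(U) = -10*U² (h(U) = (-3 - 7)*U² = -10*U²)
(h(58) + y(-31, -164))*(-22442 - 34673) = (-10*58² + 2*(-164))*(-22442 - 34673) = (-10*3364 - 328)*(-57115) = (-33640 - 328)*(-57115) = -33968*(-57115) = 1940082320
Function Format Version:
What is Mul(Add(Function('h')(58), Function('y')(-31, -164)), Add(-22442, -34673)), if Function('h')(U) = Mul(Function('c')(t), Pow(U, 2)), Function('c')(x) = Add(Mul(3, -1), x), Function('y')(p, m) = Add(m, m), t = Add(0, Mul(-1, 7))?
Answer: 1940082320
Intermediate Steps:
t = -7 (t = Add(0, -7) = -7)
Function('y')(p, m) = Mul(2, m)
Function('c')(x) = Add(-3, x)
Function('h')(U) = Mul(-10, Pow(U, 2)) (Function('h')(U) = Mul(Add(-3, -7), Pow(U, 2)) = Mul(-10, Pow(U, 2)))
Mul(Add(Function('h')(58), Function('y')(-31, -164)), Add(-22442, -34673)) = Mul(Add(Mul(-10, Pow(58, 2)), Mul(2, -164)), Add(-22442, -34673)) = Mul(Add(Mul(-10, 3364), -328), -57115) = Mul(Add(-33640, -328), -57115) = Mul(-33968, -57115) = 1940082320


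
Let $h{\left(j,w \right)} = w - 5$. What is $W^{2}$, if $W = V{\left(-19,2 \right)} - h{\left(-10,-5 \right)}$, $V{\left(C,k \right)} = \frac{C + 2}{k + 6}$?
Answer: $\frac{3969}{64} \approx 62.016$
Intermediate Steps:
$h{\left(j,w \right)} = -5 + w$ ($h{\left(j,w \right)} = w - 5 = -5 + w$)
$V{\left(C,k \right)} = \frac{2 + C}{6 + k}$
$W = \frac{63}{8}$ ($W = \frac{2 - 19}{6 + 2} - \left(-5 - 5\right) = \frac{1}{8} \left(-17\right) - -10 = \frac{1}{8} \left(-17\right) + 10 = - \frac{17}{8} + 10 = \frac{63}{8} \approx 7.875$)
$W^{2} = \left(\frac{63}{8}\right)^{2} = \frac{3969}{64}$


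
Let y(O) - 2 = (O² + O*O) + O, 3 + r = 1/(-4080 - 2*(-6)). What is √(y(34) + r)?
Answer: √1077958867/678 ≈ 48.425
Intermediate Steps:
r = -12205/4068 (r = -3 + 1/(-4080 - 2*(-6)) = -3 + 1/(-4080 + 12) = -3 + 1/(-4068) = -3 - 1/4068 = -12205/4068 ≈ -3.0002)
y(O) = 2 + O + 2*O² (y(O) = 2 + ((O² + O*O) + O) = 2 + ((O² + O²) + O) = 2 + (2*O² + O) = 2 + (O + 2*O²) = 2 + O + 2*O²)
√(y(34) + r) = √((2 + 34 + 2*34²) - 12205/4068) = √((2 + 34 + 2*1156) - 12205/4068) = √((2 + 34 + 2312) - 12205/4068) = √(2348 - 12205/4068) = √(9539459/4068) = √1077958867/678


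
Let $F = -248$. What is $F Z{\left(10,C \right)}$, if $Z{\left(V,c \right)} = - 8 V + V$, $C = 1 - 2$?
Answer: $17360$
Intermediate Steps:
$C = -1$ ($C = 1 - 2 = -1$)
$Z{\left(V,c \right)} = - 7 V$
$F Z{\left(10,C \right)} = - 248 \left(\left(-7\right) 10\right) = \left(-248\right) \left(-70\right) = 17360$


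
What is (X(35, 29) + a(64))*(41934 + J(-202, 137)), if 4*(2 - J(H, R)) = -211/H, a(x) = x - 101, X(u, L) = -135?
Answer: -1457015311/202 ≈ -7.2129e+6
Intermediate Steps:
a(x) = -101 + x
J(H, R) = 2 + 211/(4*H) (J(H, R) = 2 - (-211)/(4*H) = 2 + 211/(4*H))
(X(35, 29) + a(64))*(41934 + J(-202, 137)) = (-135 + (-101 + 64))*(41934 + (2 + (211/4)/(-202))) = (-135 - 37)*(41934 + (2 + (211/4)*(-1/202))) = -172*(41934 + (2 - 211/808)) = -172*(41934 + 1405/808) = -172*33884077/808 = -1457015311/202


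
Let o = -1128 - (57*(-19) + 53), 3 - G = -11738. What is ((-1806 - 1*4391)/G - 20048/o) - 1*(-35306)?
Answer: 2918463955/82187 ≈ 35510.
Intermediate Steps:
G = 11741 (G = 3 - 1*(-11738) = 3 + 11738 = 11741)
o = -98 (o = -1128 - (-1083 + 53) = -1128 - 1*(-1030) = -1128 + 1030 = -98)
((-1806 - 1*4391)/G - 20048/o) - 1*(-35306) = ((-1806 - 1*4391)/11741 - 20048/(-98)) - 1*(-35306) = ((-1806 - 4391)*(1/11741) - 20048*(-1/98)) + 35306 = (-6197*1/11741 + 1432/7) + 35306 = (-6197/11741 + 1432/7) + 35306 = 16769733/82187 + 35306 = 2918463955/82187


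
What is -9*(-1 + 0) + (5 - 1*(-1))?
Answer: 15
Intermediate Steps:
-9*(-1 + 0) + (5 - 1*(-1)) = -(-9) + (5 + 1) = -9*(-1) + 6 = 9 + 6 = 15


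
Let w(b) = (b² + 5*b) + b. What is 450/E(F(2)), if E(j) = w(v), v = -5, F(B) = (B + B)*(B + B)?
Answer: -90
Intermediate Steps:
F(B) = 4*B² (F(B) = (2*B)*(2*B) = 4*B²)
w(b) = b² + 6*b
E(j) = -5 (E(j) = -5*(6 - 5) = -5*1 = -5)
450/E(F(2)) = 450/(-5) = 450*(-⅕) = -90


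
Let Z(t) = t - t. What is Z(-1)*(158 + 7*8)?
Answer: 0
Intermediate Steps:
Z(t) = 0
Z(-1)*(158 + 7*8) = 0*(158 + 7*8) = 0*(158 + 56) = 0*214 = 0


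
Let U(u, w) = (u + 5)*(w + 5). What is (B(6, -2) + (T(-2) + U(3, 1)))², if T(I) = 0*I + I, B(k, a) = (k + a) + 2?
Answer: 2704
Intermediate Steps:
B(k, a) = 2 + a + k (B(k, a) = (a + k) + 2 = 2 + a + k)
T(I) = I (T(I) = 0 + I = I)
U(u, w) = (5 + u)*(5 + w)
(B(6, -2) + (T(-2) + U(3, 1)))² = ((2 - 2 + 6) + (-2 + (25 + 5*3 + 5*1 + 3*1)))² = (6 + (-2 + (25 + 15 + 5 + 3)))² = (6 + (-2 + 48))² = (6 + 46)² = 52² = 2704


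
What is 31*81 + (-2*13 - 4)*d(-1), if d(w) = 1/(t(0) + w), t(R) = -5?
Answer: 2516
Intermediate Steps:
d(w) = 1/(-5 + w)
31*81 + (-2*13 - 4)*d(-1) = 31*81 + (-2*13 - 4)/(-5 - 1) = 2511 + (-26 - 4)/(-6) = 2511 - 30*(-1/6) = 2511 + 5 = 2516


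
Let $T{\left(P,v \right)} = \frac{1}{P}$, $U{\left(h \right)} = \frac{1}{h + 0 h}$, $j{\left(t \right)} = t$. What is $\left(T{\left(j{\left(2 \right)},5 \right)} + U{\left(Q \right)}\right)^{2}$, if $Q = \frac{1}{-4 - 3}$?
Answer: $\frac{169}{4} \approx 42.25$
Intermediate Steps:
$Q = - \frac{1}{7}$ ($Q = \frac{1}{-7} = - \frac{1}{7} \approx -0.14286$)
$U{\left(h \right)} = \frac{1}{h}$ ($U{\left(h \right)} = \frac{1}{h + 0} = \frac{1}{h}$)
$\left(T{\left(j{\left(2 \right)},5 \right)} + U{\left(Q \right)}\right)^{2} = \left(\frac{1}{2} + \frac{1}{- \frac{1}{7}}\right)^{2} = \left(\frac{1}{2} - 7\right)^{2} = \left(- \frac{13}{2}\right)^{2} = \frac{169}{4}$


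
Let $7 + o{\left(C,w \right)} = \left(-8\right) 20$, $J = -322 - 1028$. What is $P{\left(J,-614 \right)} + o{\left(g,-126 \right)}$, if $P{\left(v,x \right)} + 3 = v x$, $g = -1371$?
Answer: $828730$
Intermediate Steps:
$J = -1350$
$P{\left(v,x \right)} = -3 + v x$
$o{\left(C,w \right)} = -167$ ($o{\left(C,w \right)} = -7 - 160 = -167$)
$P{\left(J,-614 \right)} + o{\left(g,-126 \right)} = \left(-3 - -828900\right) - 167 = \left(-3 + 828900\right) - 167 = 828897 - 167 = 828730$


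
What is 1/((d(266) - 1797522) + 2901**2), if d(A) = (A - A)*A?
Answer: 1/6618279 ≈ 1.5110e-7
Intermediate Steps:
d(A) = 0 (d(A) = 0*A = 0)
1/((d(266) - 1797522) + 2901**2) = 1/((0 - 1797522) + 2901**2) = 1/(-1797522 + 8415801) = 1/6618279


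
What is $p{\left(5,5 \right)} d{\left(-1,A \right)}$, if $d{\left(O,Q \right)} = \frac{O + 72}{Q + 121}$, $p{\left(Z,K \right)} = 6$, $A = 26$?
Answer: $\frac{142}{49} \approx 2.898$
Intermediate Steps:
$d{\left(O,Q \right)} = \frac{72 + O}{121 + Q}$
$p{\left(5,5 \right)} d{\left(-1,A \right)} = 6 \frac{72 - 1}{121 + 26} = 6 \cdot \frac{1}{147} \cdot 71 = 6 \cdot \frac{71}{147} = \frac{142}{49}$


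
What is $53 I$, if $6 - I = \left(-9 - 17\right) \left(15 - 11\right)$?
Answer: $5830$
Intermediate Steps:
$I = 110$ ($I = 6 - \left(-9 - 17\right) \left(15 - 11\right) = 6 - \left(-26\right) 4 = 6 - -104 = 6 + 104 = 110$)
$53 I = 53 \cdot 110 = 5830$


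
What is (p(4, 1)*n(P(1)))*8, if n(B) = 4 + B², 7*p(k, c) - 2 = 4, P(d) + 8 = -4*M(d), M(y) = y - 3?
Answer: 192/7 ≈ 27.429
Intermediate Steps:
M(y) = -3 + y
P(d) = 4 - 4*d (P(d) = -8 - 4*(-3 + d) = -8 + (12 - 4*d) = 4 - 4*d)
p(k, c) = 6/7 (p(k, c) = 2/7 + (⅐)*4 = 2/7 + 4/7 = 6/7)
(p(4, 1)*n(P(1)))*8 = (6*(4 + (4 - 4*1)²)/7)*8 = (6*(4 + (4 - 4)²)/7)*8 = (6*(4 + 0²)/7)*8 = (6*(4 + 0)/7)*8 = ((6/7)*4)*8 = (24/7)*8 = 192/7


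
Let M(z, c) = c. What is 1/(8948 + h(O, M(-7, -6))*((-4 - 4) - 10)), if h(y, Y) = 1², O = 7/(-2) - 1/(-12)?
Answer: 1/8930 ≈ 0.00011198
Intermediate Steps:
O = -41/12 (O = 7*(-½) - 1*(-1/12) = -7/2 + 1/12 = -41/12 ≈ -3.4167)
h(y, Y) = 1
1/(8948 + h(O, M(-7, -6))*((-4 - 4) - 10)) = 1/(8948 + 1*((-4 - 4) - 10)) = 1/(8948 + 1*(-8 - 10)) = 1/(8948 + 1*(-18)) = 1/(8948 - 18) = 1/8930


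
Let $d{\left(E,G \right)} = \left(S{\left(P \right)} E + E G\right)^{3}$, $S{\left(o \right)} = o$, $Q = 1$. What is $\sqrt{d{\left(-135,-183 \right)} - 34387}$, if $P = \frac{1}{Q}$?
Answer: $\sqrt{14832537958613} \approx 3.8513 \cdot 10^{6}$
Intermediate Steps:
$P = 1$ ($P = 1^{-1} = 1$)
$d{\left(E,G \right)} = \left(E + E G\right)^{3}$ ($d{\left(E,G \right)} = \left(1 E + E G\right)^{3} = \left(E + E G\right)^{3}$)
$\sqrt{d{\left(-135,-183 \right)} - 34387} = \sqrt{\left(-135\right)^{3} \left(1 - 183\right)^{3} - 34387} = \sqrt{- 2460375 \left(-182\right)^{3} - 34387} = \sqrt{\left(-2460375\right) \left(-6028568\right) - 34387} = \sqrt{14832537993000 - 34387} = \sqrt{14832537958613}$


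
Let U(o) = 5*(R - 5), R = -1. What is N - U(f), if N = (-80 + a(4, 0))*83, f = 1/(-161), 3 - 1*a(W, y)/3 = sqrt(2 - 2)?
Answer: -5863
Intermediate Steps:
a(W, y) = 9 (a(W, y) = 9 - 3*sqrt(2 - 2) = 9 - 3*sqrt(0) = 9 - 3*0 = 9 + 0 = 9)
f = -1/161 ≈ -0.0062112
U(o) = -30 (U(o) = 5*(-1 - 5) = 5*(-6) = -30)
N = -5893 (N = (-80 + 9)*83 = -71*83 = -5893)
N - U(f) = -5893 - 1*(-30) = -5893 + 30 = -5863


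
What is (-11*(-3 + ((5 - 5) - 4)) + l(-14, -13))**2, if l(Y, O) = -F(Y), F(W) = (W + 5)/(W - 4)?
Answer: 23409/4 ≈ 5852.3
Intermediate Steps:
F(W) = (5 + W)/(-4 + W)
l(Y, O) = -(5 + Y)/(-4 + Y)
(-11*(-3 + ((5 - 5) - 4)) + l(-14, -13))**2 = (-11*(-3 + ((5 - 5) - 4)) + (-5 - 1*(-14))/(-4 - 14))**2 = (-11*(-3 + (0 - 4)) + (-5 + 14)/(-18))**2 = (-11*(-3 - 4) - 1/18*9)**2 = (-11*(-7) - 1/2)**2 = (77 - 1/2)**2 = (153/2)**2 = 23409/4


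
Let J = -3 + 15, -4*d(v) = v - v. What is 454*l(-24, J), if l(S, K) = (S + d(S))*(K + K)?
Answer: -261504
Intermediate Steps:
d(v) = 0 (d(v) = -(v - v)/4 = -1/4*0 = 0)
J = 12
l(S, K) = 2*K*S (l(S, K) = (S + 0)*(K + K) = S*(2*K) = 2*K*S)
454*l(-24, J) = 454*(2*12*(-24)) = 454*(-576) = -261504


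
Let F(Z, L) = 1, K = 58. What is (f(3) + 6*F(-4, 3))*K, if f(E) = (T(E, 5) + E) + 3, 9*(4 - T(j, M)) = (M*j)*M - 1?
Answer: 4060/9 ≈ 451.11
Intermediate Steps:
T(j, M) = 37/9 - j*M²/9 (T(j, M) = 4 - ((M*j)*M - 1)/9 = 4 - (j*M² - 1)/9 = 4 - (-1 + j*M²)/9 = 4 + (⅑ - j*M²/9) = 37/9 - j*M²/9)
f(E) = 64/9 - 16*E/9 (f(E) = ((37/9 - ⅑*E*5²) + E) + 3 = ((37/9 - ⅑*E*25) + E) + 3 = ((37/9 - 25*E/9) + E) + 3 = (37/9 - 16*E/9) + 3 = 64/9 - 16*E/9)
(f(3) + 6*F(-4, 3))*K = ((64/9 - 16/9*3) + 6*1)*58 = ((64/9 - 16/3) + 6)*58 = (16/9 + 6)*58 = (70/9)*58 = 4060/9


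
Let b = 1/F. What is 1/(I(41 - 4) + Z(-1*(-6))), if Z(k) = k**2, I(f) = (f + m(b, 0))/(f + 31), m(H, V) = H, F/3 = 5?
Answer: 255/9319 ≈ 0.027363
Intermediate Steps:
F = 15 (F = 3*5 = 15)
b = 1/15 ≈ 0.066667
I(f) = (1/15 + f)/(31 + f) (I(f) = (f + 1/15)/(f + 31) = (1/15 + f)/(31 + f))
1/(I(41 - 4) + Z(-1*(-6))) = 1/((1/15 + (41 - 4))/(31 + (41 - 4)) + (-1*(-6))**2) = 1/((1/15 + 37)/(31 + 37) + 6**2) = 1/((556/15)/68 + 36) = 1/((1/68)*(556/15) + 36) = 1/(139/255 + 36) = 1/(9319/255) = 255/9319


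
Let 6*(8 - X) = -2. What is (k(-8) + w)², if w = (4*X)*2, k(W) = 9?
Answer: 51529/9 ≈ 5725.4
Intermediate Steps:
X = 25/3 (X = 8 - ⅙*(-2) = 8 + ⅓ = 25/3 ≈ 8.3333)
w = 200/3 (w = (4*(25/3))*2 = (100/3)*2 = 200/3 ≈ 66.667)
(k(-8) + w)² = (9 + 200/3)² = (227/3)² = 51529/9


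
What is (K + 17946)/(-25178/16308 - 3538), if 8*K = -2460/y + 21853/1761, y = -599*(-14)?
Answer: -1440781008407217/284145619921324 ≈ -5.0706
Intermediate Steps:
y = 8386
K = 89463599/59070984 (K = (-2460/8386 + 21853/1761)/8 = (-2460*1/8386 + 21853*(1/1761))/8 = (-1230/4193 + 21853/1761)/8 = (⅛)*(89463599/7383873) = 89463599/59070984 ≈ 1.5145)
(K + 17946)/(-25178/16308 - 3538) = (89463599/59070984 + 17946)/(-25178/16308 - 3538) = 1060177342463/(59070984*(-25178*1/16308 - 3538)) = 1060177342463/(59070984*(-12589/8154 - 3538)) = 1060177342463/(59070984*(-28861441/8154)) = (1060177342463/59070984)*(-8154/28861441) = -1440781008407217/284145619921324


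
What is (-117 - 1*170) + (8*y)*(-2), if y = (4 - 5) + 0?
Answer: -271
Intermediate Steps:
y = -1 (y = -1 + 0 = -1)
(-117 - 1*170) + (8*y)*(-2) = (-117 - 1*170) + (8*(-1))*(-2) = (-117 - 170) - 8*(-2) = -287 + 16 = -271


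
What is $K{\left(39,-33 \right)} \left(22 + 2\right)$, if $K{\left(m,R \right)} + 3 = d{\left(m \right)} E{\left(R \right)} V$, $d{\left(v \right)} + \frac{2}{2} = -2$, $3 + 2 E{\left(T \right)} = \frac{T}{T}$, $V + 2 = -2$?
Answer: $-360$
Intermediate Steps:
$V = -4$ ($V = -2 - 2 = -4$)
$E{\left(T \right)} = -1$ ($E{\left(T \right)} = - \frac{3}{2} + \frac{T \frac{1}{T}}{2} = - \frac{3}{2} + \frac{1}{2} \cdot 1 = - \frac{3}{2} + \frac{1}{2} = -1$)
$d{\left(v \right)} = -3$ ($d{\left(v \right)} = -1 - 2 = -3$)
$K{\left(m,R \right)} = -15$ ($K{\left(m,R \right)} = -3 + \left(-3\right) \left(-1\right) \left(-4\right) = -3 + 3 \left(-4\right) = -3 - 12 = -15$)
$K{\left(39,-33 \right)} \left(22 + 2\right) = - 15 \left(22 + 2\right) = \left(-15\right) 24 = -360$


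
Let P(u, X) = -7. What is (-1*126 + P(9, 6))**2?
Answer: 17689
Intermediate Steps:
(-1*126 + P(9, 6))**2 = (-1*126 - 7)**2 = (-126 - 7)**2 = (-133)**2 = 17689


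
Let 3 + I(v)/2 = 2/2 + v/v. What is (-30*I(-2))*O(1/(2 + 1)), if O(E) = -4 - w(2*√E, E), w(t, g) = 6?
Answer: -600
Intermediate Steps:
I(v) = -2 (I(v) = -6 + 2*(2/2 + v/v) = -6 + 2*(2*(½) + 1) = -6 + 2*(1 + 1) = -6 + 2*2 = -6 + 4 = -2)
O(E) = -10 (O(E) = -4 - 1*6 = -4 - 6 = -10)
(-30*I(-2))*O(1/(2 + 1)) = -30*(-2)*(-10) = 60*(-10) = -600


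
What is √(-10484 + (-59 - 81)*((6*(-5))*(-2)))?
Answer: 2*I*√4721 ≈ 137.42*I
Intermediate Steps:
√(-10484 + (-59 - 81)*((6*(-5))*(-2))) = √(-10484 - (-4200)*(-2)) = √(-10484 - 140*60) = √(-10484 - 8400) = √(-18884) = 2*I*√4721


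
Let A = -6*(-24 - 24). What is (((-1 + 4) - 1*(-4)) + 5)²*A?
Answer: 41472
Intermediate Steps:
A = 288 (A = -6*(-48) = 288)
(((-1 + 4) - 1*(-4)) + 5)²*A = (((-1 + 4) - 1*(-4)) + 5)²*288 = ((3 + 4) + 5)²*288 = (7 + 5)²*288 = 12²*288 = 144*288 = 41472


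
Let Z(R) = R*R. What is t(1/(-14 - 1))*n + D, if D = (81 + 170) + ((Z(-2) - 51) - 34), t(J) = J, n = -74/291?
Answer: 742124/4365 ≈ 170.02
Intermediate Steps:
Z(R) = R²
n = -74/291 (n = -74*1/291 = -74/291 ≈ -0.25430)
D = 170 (D = (81 + 170) + (((-2)² - 51) - 34) = 251 + ((4 - 51) - 34) = 251 + (-47 - 34) = 251 - 81 = 170)
t(1/(-14 - 1))*n + D = -74/291/(-14 - 1) + 170 = -74/291/(-15) + 170 = -1/15*(-74/291) + 170 = 74/4365 + 170 = 742124/4365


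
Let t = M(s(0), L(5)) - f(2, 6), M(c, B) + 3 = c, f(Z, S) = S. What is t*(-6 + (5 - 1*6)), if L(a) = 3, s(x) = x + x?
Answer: 63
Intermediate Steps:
s(x) = 2*x
M(c, B) = -3 + c
t = -9 (t = (-3 + 2*0) - 1*6 = (-3 + 0) - 6 = -3 - 6 = -9)
t*(-6 + (5 - 1*6)) = -9*(-6 + (5 - 1*6)) = -9*(-6 + (5 - 6)) = -9*(-6 - 1) = -9*(-7) = 63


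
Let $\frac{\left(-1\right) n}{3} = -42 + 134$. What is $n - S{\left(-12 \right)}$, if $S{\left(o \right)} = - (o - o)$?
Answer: $-276$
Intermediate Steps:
$n = -276$ ($n = - 3 \left(-42 + 134\right) = \left(-3\right) 92 = -276$)
$S{\left(o \right)} = 0$ ($S{\left(o \right)} = \left(-1\right) 0 = 0$)
$n - S{\left(-12 \right)} = -276 - 0 = -276 + 0 = -276$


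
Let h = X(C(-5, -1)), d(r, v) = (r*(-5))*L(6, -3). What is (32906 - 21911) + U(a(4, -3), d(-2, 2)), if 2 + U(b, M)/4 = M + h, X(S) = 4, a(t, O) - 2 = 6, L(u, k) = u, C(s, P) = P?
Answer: 11243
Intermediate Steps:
a(t, O) = 8 (a(t, O) = 2 + 6 = 8)
d(r, v) = -30*r (d(r, v) = (r*(-5))*6 = -5*r*6 = -30*r)
h = 4
U(b, M) = 8 + 4*M (U(b, M) = -8 + 4*(M + 4) = -8 + 4*(4 + M) = -8 + (16 + 4*M) = 8 + 4*M)
(32906 - 21911) + U(a(4, -3), d(-2, 2)) = (32906 - 21911) + (8 + 4*(-30*(-2))) = 10995 + (8 + 4*60) = 10995 + (8 + 240) = 10995 + 248 = 11243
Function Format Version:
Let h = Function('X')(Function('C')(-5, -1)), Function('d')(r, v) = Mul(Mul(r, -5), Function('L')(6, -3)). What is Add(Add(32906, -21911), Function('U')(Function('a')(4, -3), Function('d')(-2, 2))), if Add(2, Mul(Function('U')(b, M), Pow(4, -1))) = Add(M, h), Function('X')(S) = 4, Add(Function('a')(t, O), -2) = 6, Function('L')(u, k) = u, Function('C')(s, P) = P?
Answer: 11243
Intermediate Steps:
Function('a')(t, O) = 8 (Function('a')(t, O) = Add(2, 6) = 8)
Function('d')(r, v) = Mul(-30, r) (Function('d')(r, v) = Mul(Mul(r, -5), 6) = Mul(Mul(-5, r), 6) = Mul(-30, r))
h = 4
Function('U')(b, M) = Add(8, Mul(4, M)) (Function('U')(b, M) = Add(-8, Mul(4, Add(M, 4))) = Add(-8, Mul(4, Add(4, M))) = Add(-8, Add(16, Mul(4, M))) = Add(8, Mul(4, M)))
Add(Add(32906, -21911), Function('U')(Function('a')(4, -3), Function('d')(-2, 2))) = Add(Add(32906, -21911), Add(8, Mul(4, Mul(-30, -2)))) = Add(10995, Add(8, Mul(4, 60))) = Add(10995, Add(8, 240)) = Add(10995, 248) = 11243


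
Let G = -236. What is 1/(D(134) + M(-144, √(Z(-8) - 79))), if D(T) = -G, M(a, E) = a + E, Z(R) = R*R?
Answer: 92/8479 - I*√15/8479 ≈ 0.01085 - 0.00045677*I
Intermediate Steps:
Z(R) = R²
M(a, E) = E + a
D(T) = 236 (D(T) = -1*(-236) = 236)
1/(D(134) + M(-144, √(Z(-8) - 79))) = 1/(236 + (√((-8)² - 79) - 144)) = 1/(236 + (√(64 - 79) - 144)) = 1/(236 + (√(-15) - 144)) = 1/(236 + (I*√15 - 144)) = 1/(236 + (-144 + I*√15)) = 1/(92 + I*√15)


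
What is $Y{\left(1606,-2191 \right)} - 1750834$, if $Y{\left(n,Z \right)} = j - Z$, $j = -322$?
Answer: $-1748965$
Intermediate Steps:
$Y{\left(n,Z \right)} = -322 - Z$
$Y{\left(1606,-2191 \right)} - 1750834 = \left(-322 - -2191\right) - 1750834 = \left(-322 + 2191\right) - 1750834 = 1869 - 1750834 = -1748965$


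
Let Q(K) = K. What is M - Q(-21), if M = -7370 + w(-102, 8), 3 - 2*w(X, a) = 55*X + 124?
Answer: -9209/2 ≈ -4604.5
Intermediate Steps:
w(X, a) = -121/2 - 55*X/2 (w(X, a) = 3/2 - (55*X + 124)/2 = 3/2 - (124 + 55*X)/2 = 3/2 + (-62 - 55*X/2) = -121/2 - 55*X/2)
M = -9251/2 (M = -7370 + (-121/2 - 55/2*(-102)) = -7370 + (-121/2 + 2805) = -7370 + 5489/2 = -9251/2 ≈ -4625.5)
M - Q(-21) = -9251/2 - 1*(-21) = -9251/2 + 21 = -9209/2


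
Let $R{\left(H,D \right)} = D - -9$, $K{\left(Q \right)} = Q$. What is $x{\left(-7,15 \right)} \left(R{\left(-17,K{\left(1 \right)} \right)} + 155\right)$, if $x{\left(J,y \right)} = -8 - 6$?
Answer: $-2310$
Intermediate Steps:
$R{\left(H,D \right)} = 9 + D$ ($R{\left(H,D \right)} = D + 9 = 9 + D$)
$x{\left(J,y \right)} = -14$
$x{\left(-7,15 \right)} \left(R{\left(-17,K{\left(1 \right)} \right)} + 155\right) = - 14 \left(\left(9 + 1\right) + 155\right) = - 14 \left(10 + 155\right) = \left(-14\right) 165 = -2310$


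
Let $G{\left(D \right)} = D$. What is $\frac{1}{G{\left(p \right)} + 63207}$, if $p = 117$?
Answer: $\frac{1}{63324} \approx 1.5792 \cdot 10^{-5}$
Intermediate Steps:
$\frac{1}{G{\left(p \right)} + 63207} = \frac{1}{117 + 63207} = \frac{1}{63324}$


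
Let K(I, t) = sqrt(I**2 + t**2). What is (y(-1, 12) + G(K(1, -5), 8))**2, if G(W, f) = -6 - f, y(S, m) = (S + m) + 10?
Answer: 49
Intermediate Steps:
y(S, m) = 10 + S + m
(y(-1, 12) + G(K(1, -5), 8))**2 = ((10 - 1 + 12) + (-6 - 1*8))**2 = (21 + (-6 - 8))**2 = (21 - 14)**2 = 7**2 = 49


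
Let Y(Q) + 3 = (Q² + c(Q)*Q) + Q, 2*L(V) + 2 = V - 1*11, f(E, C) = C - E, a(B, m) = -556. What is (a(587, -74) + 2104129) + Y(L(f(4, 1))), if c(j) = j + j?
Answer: 2103754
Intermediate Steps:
L(V) = -13/2 + V/2 (L(V) = -1 + (V - 1*11)/2 = -1 + (V - 11)/2 = -1 + (-11 + V)/2 = -1 + (-11/2 + V/2) = -13/2 + V/2)
c(j) = 2*j
Y(Q) = -3 + Q + 3*Q² (Y(Q) = -3 + ((Q² + (2*Q)*Q) + Q) = -3 + ((Q² + 2*Q²) + Q) = -3 + (3*Q² + Q) = -3 + (Q + 3*Q²) = -3 + Q + 3*Q²)
(a(587, -74) + 2104129) + Y(L(f(4, 1))) = (-556 + 2104129) + (-3 + (-13/2 + (1 - 1*4)/2) + 3*(-13/2 + (1 - 1*4)/2)²) = 2103573 + (-3 + (-13/2 + (1 - 4)/2) + 3*(-13/2 + (1 - 4)/2)²) = 2103573 + (-3 + (-13/2 + (½)*(-3)) + 3*(-13/2 + (½)*(-3))²) = 2103573 + (-3 + (-13/2 - 3/2) + 3*(-13/2 - 3/2)²) = 2103573 + (-3 - 8 + 3*(-8)²) = 2103573 + (-3 - 8 + 3*64) = 2103573 + (-3 - 8 + 192) = 2103573 + 181 = 2103754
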